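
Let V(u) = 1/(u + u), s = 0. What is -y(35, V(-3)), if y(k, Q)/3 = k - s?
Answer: -105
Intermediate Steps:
V(u) = 1/(2*u)
y(k, Q) = 3*k (y(k, Q) = 3*(k - 1*0) = 3*(k + 0) = 3*k)
-y(35, V(-3)) = -3*35 = -1*105 = -105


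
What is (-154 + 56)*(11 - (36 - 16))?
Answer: 882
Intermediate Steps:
(-154 + 56)*(11 - (36 - 16)) = -98*(11 - 1*20) = -98*(11 - 20) = -98*(-9) = 882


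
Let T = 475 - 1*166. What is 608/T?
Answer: 608/309 ≈ 1.9676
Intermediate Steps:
T = 309 (T = 475 - 166 = 309)
608/T = 608/309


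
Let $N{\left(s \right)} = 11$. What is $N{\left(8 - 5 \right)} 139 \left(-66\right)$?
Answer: $-100914$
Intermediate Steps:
$N{\left(8 - 5 \right)} 139 \left(-66\right) = 11 \cdot 139 \left(-66\right) = 1529 \left(-66\right) = -100914$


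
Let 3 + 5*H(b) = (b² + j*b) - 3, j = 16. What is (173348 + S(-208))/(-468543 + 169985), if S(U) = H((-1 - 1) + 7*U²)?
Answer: -45860705993/746395 ≈ -61443.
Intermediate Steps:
H(b) = -6/5 + b²/5 + 16*b/5 (H(b) = -⅗ + ((b² + 16*b) - 3)/5 = -⅗ + (-3 + b² + 16*b)/5 = -⅗ + (-⅗ + b²/5 + 16*b/5) = -6/5 + b²/5 + 16*b/5)
S(U) = -38/5 + (-2 + 7*U²)²/5 + 112*U²/5 (S(U) = -6/5 + ((-1 - 1) + 7*U²)²/5 + 16*((-1 - 1) + 7*U²)/5 = -6/5 + (-2 + 7*U²)²/5 + 16*(-2 + 7*U²)/5 = -6/5 + (-2 + 7*U²)²/5 + (-32/5 + 112*U²/5) = -38/5 + (-2 + 7*U²)²/5 + 112*U²/5)
(173348 + S(-208))/(-468543 + 169985) = (173348 + (-34/5 + (49/5)*(-208)⁴ + (84/5)*(-208)²))/(-468543 + 169985) = (173348 + (-34/5 + (49/5)*1871773696 + (84/5)*43264))/(-298558) = (173348 + (-34/5 + 91716911104/5 + 3634176/5))*(-1/298558) = (173348 + 91720545246/5)*(-1/298558) = (91721411986/5)*(-1/298558) = -45860705993/746395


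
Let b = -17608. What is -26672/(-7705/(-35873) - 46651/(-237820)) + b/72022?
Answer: -744930553147626292/11477407662423 ≈ -64904.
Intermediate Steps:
-26672/(-7705/(-35873) - 46651/(-237820)) + b/72022 = -26672/(-7705/(-35873) - 46651/(-237820)) - 17608/72022 = -26672/(-7705*(-1/35873) - 46651*(-1/237820)) - 17608*1/72022 = -26672/(7705/35873 + 4241/21620) - 8804/36011 = -26672/318719493/775574260 - 8804/36011 = -26672*775574260/318719493 - 8804/36011 = -20686116662720/318719493 - 8804/36011 = -744930553147626292/11477407662423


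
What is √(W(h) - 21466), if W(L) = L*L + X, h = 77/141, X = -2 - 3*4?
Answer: I*√427037951/141 ≈ 146.56*I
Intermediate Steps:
X = -14 (X = -2 - 1*12 = -2 - 12 = -14)
h = 77/141 (h = 77*(1/141) = 77/141 ≈ 0.54610)
W(L) = -14 + L² (W(L) = L*L - 14 = L² - 14 = -14 + L²)
√(W(h) - 21466) = √((-14 + (77/141)²) - 21466) = √((-14 + 5929/19881) - 21466) = √(-272405/19881 - 21466) = √(-427037951/19881) = I*√427037951/141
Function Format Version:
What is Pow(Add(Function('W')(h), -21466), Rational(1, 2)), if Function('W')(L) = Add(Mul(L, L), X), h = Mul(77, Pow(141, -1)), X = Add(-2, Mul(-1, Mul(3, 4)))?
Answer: Mul(Rational(1, 141), I, Pow(427037951, Rational(1, 2))) ≈ Mul(146.56, I)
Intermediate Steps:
X = -14 (X = Add(-2, Mul(-1, 12)) = Add(-2, -12) = -14)
h = Rational(77, 141) (h = Mul(77, Rational(1, 141)) = Rational(77, 141) ≈ 0.54610)
Function('W')(L) = Add(-14, Pow(L, 2)) (Function('W')(L) = Add(Mul(L, L), -14) = Add(Pow(L, 2), -14) = Add(-14, Pow(L, 2)))
Pow(Add(Function('W')(h), -21466), Rational(1, 2)) = Pow(Add(Add(-14, Pow(Rational(77, 141), 2)), -21466), Rational(1, 2)) = Pow(Add(Add(-14, Rational(5929, 19881)), -21466), Rational(1, 2)) = Pow(Add(Rational(-272405, 19881), -21466), Rational(1, 2)) = Pow(Rational(-427037951, 19881), Rational(1, 2)) = Mul(Rational(1, 141), I, Pow(427037951, Rational(1, 2)))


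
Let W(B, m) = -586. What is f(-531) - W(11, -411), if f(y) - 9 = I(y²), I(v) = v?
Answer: 282556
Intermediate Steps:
f(y) = 9 + y²
f(-531) - W(11, -411) = (9 + (-531)²) - 1*(-586) = (9 + 281961) + 586 = 281970 + 586 = 282556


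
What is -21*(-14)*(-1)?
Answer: -294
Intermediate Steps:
-21*(-14)*(-1) = 294*(-1) = -294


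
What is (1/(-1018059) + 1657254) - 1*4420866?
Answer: -2813520069109/1018059 ≈ -2.7636e+6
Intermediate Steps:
(1/(-1018059) + 1657254) - 1*4420866 = (-1/1018059 + 1657254) - 4420866 = 1687182349985/1018059 - 4420866 = -2813520069109/1018059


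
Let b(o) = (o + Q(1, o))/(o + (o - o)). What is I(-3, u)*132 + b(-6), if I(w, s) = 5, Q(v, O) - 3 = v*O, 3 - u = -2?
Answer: 1323/2 ≈ 661.50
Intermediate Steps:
u = 5 (u = 3 - 1*(-2) = 3 + 2 = 5)
Q(v, O) = 3 + O*v (Q(v, O) = 3 + v*O = 3 + O*v)
b(o) = (3 + 2*o)/o (b(o) = (o + (3 + o*1))/(o + (o - o)) = (o + (3 + o))/(o + 0) = (3 + 2*o)/o)
I(-3, u)*132 + b(-6) = 5*132 + (2 + 3/(-6)) = 660 + (2 + 3*(-1/6)) = 660 + (2 - 1/2) = 660 + 3/2 = 1323/2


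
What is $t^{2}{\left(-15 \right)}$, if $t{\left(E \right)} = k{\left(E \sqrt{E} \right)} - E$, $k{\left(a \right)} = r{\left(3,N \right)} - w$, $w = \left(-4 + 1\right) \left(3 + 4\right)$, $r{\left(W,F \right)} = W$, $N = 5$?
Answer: $1521$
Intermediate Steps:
$w = -21$ ($w = \left(-3\right) 7 = -21$)
$k{\left(a \right)} = 24$ ($k{\left(a \right)} = 3 - -21 = 3 + 21 = 24$)
$t{\left(E \right)} = 24 - E$
$t^{2}{\left(-15 \right)} = \left(24 - -15\right)^{2} = \left(24 + 15\right)^{2} = 39^{2} = 1521$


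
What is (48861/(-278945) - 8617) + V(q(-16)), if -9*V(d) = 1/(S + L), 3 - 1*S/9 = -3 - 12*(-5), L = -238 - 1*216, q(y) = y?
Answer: -86533844149/10042020 ≈ -8617.2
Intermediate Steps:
L = -454 (L = -238 - 216 = -454)
S = -486 (S = 27 - 9*(-3 - 12*(-5)) = 27 - 9*(-3 + 60) = 27 - 9*57 = 27 - 513 = -486)
V(d) = 1/8460 (V(d) = -1/(9*(-486 - 454)) = -1/9/(-940) = -1/9*(-1/940) = 1/8460)
(48861/(-278945) - 8617) + V(q(-16)) = (48861/(-278945) - 8617) + 1/8460 = (48861*(-1/278945) - 8617) + 1/8460 = (-48861/278945 - 8617) + 1/8460 = -2403717926/278945 + 1/8460 = -86533844149/10042020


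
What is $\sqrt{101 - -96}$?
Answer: $\sqrt{197} \approx 14.036$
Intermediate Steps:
$\sqrt{101 - -96} = \sqrt{101 + 96} = \sqrt{197}$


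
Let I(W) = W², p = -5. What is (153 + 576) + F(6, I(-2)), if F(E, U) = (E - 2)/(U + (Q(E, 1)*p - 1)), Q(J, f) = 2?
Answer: 5099/7 ≈ 728.43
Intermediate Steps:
F(E, U) = (-2 + E)/(-11 + U) (F(E, U) = (E - 2)/(U + (2*(-5) - 1)) = (-2 + E)/(U + (-10 - 1)) = (-2 + E)/(U - 11) = (-2 + E)/(-11 + U))
(153 + 576) + F(6, I(-2)) = (153 + 576) + (-2 + 6)/(-11 + (-2)²) = 729 + 4/(-11 + 4) = 729 + 4/(-7) = 729 - ⅐*4 = 729 - 4/7 = 5099/7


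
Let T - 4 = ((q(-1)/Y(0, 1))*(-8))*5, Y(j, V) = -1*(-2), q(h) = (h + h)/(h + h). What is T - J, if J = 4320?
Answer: -4336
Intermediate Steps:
q(h) = 1 (q(h) = (2*h)/((2*h)) = (2*h)*(1/(2*h)) = 1)
Y(j, V) = 2
T = -16 (T = 4 + ((1/2)*(-8))*5 = 4 + ((1*(½))*(-8))*5 = 4 + ((½)*(-8))*5 = 4 - 4*5 = 4 - 20 = -16)
T - J = -16 - 1*4320 = -16 - 4320 = -4336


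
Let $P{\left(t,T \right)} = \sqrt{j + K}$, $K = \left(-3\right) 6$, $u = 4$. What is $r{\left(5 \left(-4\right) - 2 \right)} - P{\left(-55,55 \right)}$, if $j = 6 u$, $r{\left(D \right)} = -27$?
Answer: $-27 - \sqrt{6} \approx -29.449$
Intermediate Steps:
$K = -18$
$j = 24$ ($j = 6 \cdot 4 = 24$)
$P{\left(t,T \right)} = \sqrt{6}$ ($P{\left(t,T \right)} = \sqrt{24 - 18} = \sqrt{6}$)
$r{\left(5 \left(-4\right) - 2 \right)} - P{\left(-55,55 \right)} = -27 - \sqrt{6}$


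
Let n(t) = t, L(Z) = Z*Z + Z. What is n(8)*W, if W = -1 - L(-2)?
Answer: -24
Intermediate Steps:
L(Z) = Z + Z**2 (L(Z) = Z**2 + Z = Z + Z**2)
W = -3 (W = -1 - (-2)*(1 - 2) = -1 - (-2)*(-1) = -1 - 1*2 = -1 - 2 = -3)
n(8)*W = 8*(-3) = -24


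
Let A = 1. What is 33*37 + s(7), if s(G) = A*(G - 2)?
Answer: 1226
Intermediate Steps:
s(G) = -2 + G (s(G) = 1*(G - 2) = 1*(-2 + G) = -2 + G)
33*37 + s(7) = 33*37 + (-2 + 7) = 1221 + 5 = 1226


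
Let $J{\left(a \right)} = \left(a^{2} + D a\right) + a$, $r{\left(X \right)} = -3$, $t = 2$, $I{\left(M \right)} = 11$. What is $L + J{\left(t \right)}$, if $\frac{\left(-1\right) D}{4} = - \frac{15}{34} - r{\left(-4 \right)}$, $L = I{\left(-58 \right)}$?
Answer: $- \frac{59}{17} \approx -3.4706$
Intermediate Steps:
$L = 11$
$D = - \frac{174}{17}$ ($D = - 4 \left(- \frac{15}{34} - -3\right) = - 4 \left(\left(-15\right) \frac{1}{34} + 3\right) = - 4 \left(- \frac{15}{34} + 3\right) = \left(-4\right) \frac{87}{34} = - \frac{174}{17} \approx -10.235$)
$J{\left(a \right)} = a^{2} - \frac{157 a}{17}$ ($J{\left(a \right)} = \left(a^{2} - \frac{174 a}{17}\right) + a = a^{2} - \frac{157 a}{17}$)
$L + J{\left(t \right)} = 11 + \frac{1}{17} \cdot 2 \left(-157 + 17 \cdot 2\right) = 11 + \frac{1}{17} \cdot 2 \left(-157 + 34\right) = 11 + \frac{1}{17} \cdot 2 \left(-123\right) = 11 - \frac{246}{17} = - \frac{59}{17}$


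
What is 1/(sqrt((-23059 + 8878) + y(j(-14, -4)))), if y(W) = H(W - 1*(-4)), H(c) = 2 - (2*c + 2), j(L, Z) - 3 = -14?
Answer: -I*sqrt(14167)/14167 ≈ -0.0084016*I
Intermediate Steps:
j(L, Z) = -11 (j(L, Z) = 3 - 14 = -11)
H(c) = -2*c (H(c) = 2 - (2 + 2*c) = 2 + (-2 - 2*c) = -2*c)
y(W) = -8 - 2*W (y(W) = -2*(W - 1*(-4)) = -2*(W + 4) = -2*(4 + W) = -8 - 2*W)
1/(sqrt((-23059 + 8878) + y(j(-14, -4)))) = 1/(sqrt((-23059 + 8878) + (-8 - 2*(-11)))) = 1/(sqrt(-14181 + (-8 + 22))) = 1/(sqrt(-14181 + 14)) = 1/(sqrt(-14167)) = 1/(I*sqrt(14167)) = -I*sqrt(14167)/14167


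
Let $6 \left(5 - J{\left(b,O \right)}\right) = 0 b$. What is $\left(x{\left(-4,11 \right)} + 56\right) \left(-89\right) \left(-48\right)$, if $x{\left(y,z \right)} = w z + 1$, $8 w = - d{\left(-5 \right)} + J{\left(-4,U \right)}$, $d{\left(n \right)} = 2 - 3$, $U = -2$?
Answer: $278748$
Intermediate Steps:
$J{\left(b,O \right)} = 5$ ($J{\left(b,O \right)} = 5 - \frac{0 b}{6} = 5 - 0 = 5 + 0 = 5$)
$d{\left(n \right)} = -1$
$w = \frac{3}{4}$ ($w = \frac{\left(-1\right) \left(-1\right) + 5}{8} = \frac{1 + 5}{8} = \frac{1}{8} \cdot 6 = \frac{3}{4} \approx 0.75$)
$x{\left(y,z \right)} = 1 + \frac{3 z}{4}$ ($x{\left(y,z \right)} = \frac{3 z}{4} + 1 = 1 + \frac{3 z}{4}$)
$\left(x{\left(-4,11 \right)} + 56\right) \left(-89\right) \left(-48\right) = \left(\left(1 + \frac{3}{4} \cdot 11\right) + 56\right) \left(-89\right) \left(-48\right) = \left(\left(1 + \frac{33}{4}\right) + 56\right) \left(-89\right) \left(-48\right) = \left(\frac{37}{4} + 56\right) \left(-89\right) \left(-48\right) = \frac{261}{4} \left(-89\right) \left(-48\right) = \left(- \frac{23229}{4}\right) \left(-48\right) = 278748$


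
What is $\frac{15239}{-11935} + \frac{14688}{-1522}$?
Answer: $- \frac{14178217}{1297505} \approx -10.927$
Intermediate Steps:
$\frac{15239}{-11935} + \frac{14688}{-1522} = 15239 \left(- \frac{1}{11935}\right) + 14688 \left(- \frac{1}{1522}\right) = - \frac{2177}{1705} - \frac{7344}{761} = - \frac{14178217}{1297505}$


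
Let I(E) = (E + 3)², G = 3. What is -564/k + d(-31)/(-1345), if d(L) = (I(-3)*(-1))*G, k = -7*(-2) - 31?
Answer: 564/17 ≈ 33.176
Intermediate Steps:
I(E) = (3 + E)²
k = -17 (k = 14 - 31 = -17)
d(L) = 0 (d(L) = ((3 - 3)²*(-1))*3 = (0²*(-1))*3 = (0*(-1))*3 = 0*3 = 0)
-564/k + d(-31)/(-1345) = -564/(-17) + 0/(-1345) = -564*(-1/17) + 0*(-1/1345) = 564/17 + 0 = 564/17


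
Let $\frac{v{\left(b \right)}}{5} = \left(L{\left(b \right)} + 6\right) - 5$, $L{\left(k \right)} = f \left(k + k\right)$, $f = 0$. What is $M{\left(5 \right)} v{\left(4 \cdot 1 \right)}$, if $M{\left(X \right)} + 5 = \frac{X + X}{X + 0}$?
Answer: $-15$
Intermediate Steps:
$L{\left(k \right)} = 0$ ($L{\left(k \right)} = 0 \left(k + k\right) = 0 \cdot 2 k = 0$)
$v{\left(b \right)} = 5$ ($v{\left(b \right)} = 5 \left(\left(0 + 6\right) - 5\right) = 5 \left(6 - 5\right) = 5 \cdot 1 = 5$)
$M{\left(X \right)} = -3$ ($M{\left(X \right)} = -5 + \frac{X + X}{X + 0} = -5 + \frac{2 X}{X} = -5 + 2 = -3$)
$M{\left(5 \right)} v{\left(4 \cdot 1 \right)} = \left(-3\right) 5 = -15$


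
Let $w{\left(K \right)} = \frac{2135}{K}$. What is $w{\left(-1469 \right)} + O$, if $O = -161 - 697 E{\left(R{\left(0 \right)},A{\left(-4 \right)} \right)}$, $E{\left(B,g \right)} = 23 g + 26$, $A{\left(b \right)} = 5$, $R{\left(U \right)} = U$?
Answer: $- \frac{144607557}{1469} \approx -98440.0$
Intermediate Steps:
$E{\left(B,g \right)} = 26 + 23 g$
$O = -98438$ ($O = -161 - 697 \left(26 + 23 \cdot 5\right) = -161 - 697 \left(26 + 115\right) = -161 - 98277 = -98438$)
$w{\left(-1469 \right)} + O = \frac{2135}{-1469} - 98438 = 2135 \left(- \frac{1}{1469}\right) - 98438 = - \frac{2135}{1469} - 98438 = - \frac{144607557}{1469}$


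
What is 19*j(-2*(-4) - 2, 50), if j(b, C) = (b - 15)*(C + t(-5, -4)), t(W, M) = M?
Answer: -7866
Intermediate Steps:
j(b, C) = (-15 + b)*(-4 + C) (j(b, C) = (b - 15)*(C - 4) = (-15 + b)*(-4 + C))
19*j(-2*(-4) - 2, 50) = 19*(60 - 15*50 - 4*(-2*(-4) - 2) + 50*(-2*(-4) - 2)) = 19*(60 - 750 - 4*(8 - 2) + 50*(8 - 2)) = 19*(60 - 750 - 4*6 + 50*6) = 19*(60 - 750 - 24 + 300) = 19*(-414) = -7866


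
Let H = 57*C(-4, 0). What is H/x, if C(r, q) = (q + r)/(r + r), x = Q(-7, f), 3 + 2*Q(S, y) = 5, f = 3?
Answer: 57/2 ≈ 28.500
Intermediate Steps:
Q(S, y) = 1 (Q(S, y) = -3/2 + (½)*5 = -3/2 + 5/2 = 1)
x = 1
C(r, q) = (q + r)/(2*r) (C(r, q) = (q + r)/((2*r)) = (q + r)*(1/(2*r)) = (q + r)/(2*r))
H = 57/2 (H = 57*((½)*(0 - 4)/(-4)) = 57*((½)*(-¼)*(-4)) = 57*(½) = 57/2 ≈ 28.500)
H/x = (57/2)/1 = (57/2)*1 = 57/2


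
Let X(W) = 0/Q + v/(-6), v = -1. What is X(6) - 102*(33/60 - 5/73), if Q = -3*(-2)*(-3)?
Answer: -53597/1095 ≈ -48.947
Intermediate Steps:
Q = -18 (Q = 6*(-3) = -18)
X(W) = 1/6 (X(W) = 0/(-18) - 1/(-6) = 0*(-1/18) - 1*(-1/6) = 0 + 1/6 = 1/6)
X(6) - 102*(33/60 - 5/73) = 1/6 - 102*(33/60 - 5/73) = 1/6 - 102*(33*(1/60) - 5*1/73) = 1/6 - 102*(11/20 - 5/73) = 1/6 - 102*703/1460 = 1/6 - 35853/730 = -53597/1095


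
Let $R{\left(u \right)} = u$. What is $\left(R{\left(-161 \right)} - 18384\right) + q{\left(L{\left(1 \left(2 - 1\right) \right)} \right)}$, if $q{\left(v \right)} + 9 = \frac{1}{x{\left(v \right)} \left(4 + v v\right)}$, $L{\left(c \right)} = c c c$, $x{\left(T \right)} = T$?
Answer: $- \frac{92769}{5} \approx -18554.0$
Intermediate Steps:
$L{\left(c \right)} = c^{3}$ ($L{\left(c \right)} = c^{2} c = c^{3}$)
$q{\left(v \right)} = -9 + \frac{1}{v \left(4 + v^{2}\right)}$ ($q{\left(v \right)} = -9 + \frac{1}{v \left(4 + v v\right)} = -9 + \frac{1}{v \left(4 + v^{2}\right)}$)
$\left(R{\left(-161 \right)} - 18384\right) + q{\left(L{\left(1 \left(2 - 1\right) \right)} \right)} = \left(-161 - 18384\right) + \frac{1 - 36 \left(1 \left(2 - 1\right)\right)^{3} - 9 \left(\left(1 \left(2 - 1\right)\right)^{3}\right)^{3}}{\left(1 \left(2 - 1\right)\right)^{3} \left(4 + \left(\left(1 \left(2 - 1\right)\right)^{3}\right)^{2}\right)} = -18545 + \frac{1 - 36 \left(1 \cdot 1\right)^{3} - 9 \left(\left(1 \cdot 1\right)^{3}\right)^{3}}{\left(1 \cdot 1\right)^{3} \left(4 + \left(\left(1 \cdot 1\right)^{3}\right)^{2}\right)} = -18545 + \frac{1 - 36 \cdot 1^{3} - 9 \left(1^{3}\right)^{3}}{1^{3} \left(4 + \left(1^{3}\right)^{2}\right)} = -18545 + \frac{1 - 36 - 9 \cdot 1^{3}}{1 \left(4 + 1^{2}\right)} = -18545 + 1 \frac{1}{4 + 1} \left(1 - 36 - 9\right) = -18545 + 1 \cdot \frac{1}{5} \left(1 - 36 - 9\right) = -18545 + 1 \cdot \frac{1}{5} \left(-44\right) = -18545 - \frac{44}{5} = - \frac{92769}{5}$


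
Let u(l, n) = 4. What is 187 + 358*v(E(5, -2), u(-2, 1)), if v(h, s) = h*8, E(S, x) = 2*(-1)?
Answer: -5541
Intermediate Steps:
E(S, x) = -2
v(h, s) = 8*h
187 + 358*v(E(5, -2), u(-2, 1)) = 187 + 358*(8*(-2)) = 187 + 358*(-16) = 187 - 5728 = -5541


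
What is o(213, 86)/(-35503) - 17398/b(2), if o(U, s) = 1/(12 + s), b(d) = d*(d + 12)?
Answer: -1080942090/1739647 ≈ -621.36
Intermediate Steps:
b(d) = d*(12 + d)
o(213, 86)/(-35503) - 17398/b(2) = 1/((12 + 86)*(-35503)) - 17398*1/(2*(12 + 2)) = -1/35503/98 - 17398/(2*14) = (1/98)*(-1/35503) - 17398/28 = -1/3479294 - 17398*1/28 = -1/3479294 - 8699/14 = -1080942090/1739647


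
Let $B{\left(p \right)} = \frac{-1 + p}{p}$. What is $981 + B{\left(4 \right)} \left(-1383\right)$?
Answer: $- \frac{225}{4} \approx -56.25$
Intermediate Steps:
$B{\left(p \right)} = \frac{-1 + p}{p}$
$981 + B{\left(4 \right)} \left(-1383\right) = 981 + \frac{-1 + 4}{4} \left(-1383\right) = 981 + \frac{1}{4} \cdot 3 \left(-1383\right) = 981 + \frac{3}{4} \left(-1383\right) = 981 - \frac{4149}{4} = - \frac{225}{4}$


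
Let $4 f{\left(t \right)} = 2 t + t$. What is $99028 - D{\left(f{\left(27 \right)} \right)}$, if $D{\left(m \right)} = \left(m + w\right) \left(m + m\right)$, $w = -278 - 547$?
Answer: $\frac{1052963}{8} \approx 1.3162 \cdot 10^{5}$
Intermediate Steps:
$w = -825$
$f{\left(t \right)} = \frac{3 t}{4}$ ($f{\left(t \right)} = \frac{2 t + t}{4} = \frac{3 t}{4}$)
$D{\left(m \right)} = 2 m \left(-825 + m\right)$ ($D{\left(m \right)} = \left(m - 825\right) \left(m + m\right) = \left(-825 + m\right) 2 m = 2 m \left(-825 + m\right)$)
$99028 - D{\left(f{\left(27 \right)} \right)} = 99028 - 2 \cdot \frac{3}{4} \cdot 27 \left(-825 + \frac{3}{4} \cdot 27\right) = 99028 - 2 \cdot \frac{81}{4} \left(-825 + \frac{81}{4}\right) = 99028 - 2 \cdot \frac{81}{4} \left(- \frac{3219}{4}\right) = 99028 - - \frac{260739}{8} = 99028 + \frac{260739}{8} = \frac{1052963}{8}$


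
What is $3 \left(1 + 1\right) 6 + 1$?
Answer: $37$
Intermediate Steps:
$3 \left(1 + 1\right) 6 + 1 = 3 \cdot 2 \cdot 6 + 1 = 6 \cdot 6 + 1 = 36 + 1 = 37$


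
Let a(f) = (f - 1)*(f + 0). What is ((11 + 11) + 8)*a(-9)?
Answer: 2700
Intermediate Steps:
a(f) = f*(-1 + f) (a(f) = (-1 + f)*f = f*(-1 + f))
((11 + 11) + 8)*a(-9) = ((11 + 11) + 8)*(-9*(-1 - 9)) = (22 + 8)*(-9*(-10)) = 30*90 = 2700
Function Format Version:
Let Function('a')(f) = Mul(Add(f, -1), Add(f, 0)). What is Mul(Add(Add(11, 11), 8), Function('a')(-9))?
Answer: 2700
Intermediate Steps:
Function('a')(f) = Mul(f, Add(-1, f)) (Function('a')(f) = Mul(Add(-1, f), f) = Mul(f, Add(-1, f)))
Mul(Add(Add(11, 11), 8), Function('a')(-9)) = Mul(Add(Add(11, 11), 8), Mul(-9, Add(-1, -9))) = Mul(Add(22, 8), Mul(-9, -10)) = Mul(30, 90) = 2700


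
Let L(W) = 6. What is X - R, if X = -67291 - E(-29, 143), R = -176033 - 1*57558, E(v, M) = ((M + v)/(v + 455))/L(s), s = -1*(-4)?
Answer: 70843781/426 ≈ 1.6630e+5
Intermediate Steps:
s = 4
E(v, M) = (M + v)/(6*(455 + v)) (E(v, M) = ((M + v)/(v + 455))/6 = ((M + v)/(455 + v))*(1/6) = (M + v)/(6*(455 + v)))
R = -233591 (R = -176033 - 57558 = -233591)
X = -28665985/426 (X = -67291 - (143 - 29)/(6*(455 - 29)) = -67291 - 114/(6*426) = -67291 - 1*19/426 = -67291 - 19/426 = -28665985/426 ≈ -67291.)
X - R = -28665985/426 - 1*(-233591) = -28665985/426 + 233591 = 70843781/426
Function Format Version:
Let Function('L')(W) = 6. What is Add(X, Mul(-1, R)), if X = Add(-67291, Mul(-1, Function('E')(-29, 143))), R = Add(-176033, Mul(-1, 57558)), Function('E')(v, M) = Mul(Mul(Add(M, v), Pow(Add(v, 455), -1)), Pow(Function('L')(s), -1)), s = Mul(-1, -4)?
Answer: Rational(70843781, 426) ≈ 1.6630e+5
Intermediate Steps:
s = 4
Function('E')(v, M) = Mul(Rational(1, 6), Pow(Add(455, v), -1), Add(M, v)) (Function('E')(v, M) = Mul(Mul(Add(M, v), Pow(Add(v, 455), -1)), Pow(6, -1)) = Mul(Mul(Add(M, v), Pow(Add(455, v), -1)), Rational(1, 6)) = Mul(Mul(Pow(Add(455, v), -1), Add(M, v)), Rational(1, 6)) = Mul(Rational(1, 6), Pow(Add(455, v), -1), Add(M, v)))
R = -233591 (R = Add(-176033, -57558) = -233591)
X = Rational(-28665985, 426) (X = Add(-67291, Mul(-1, Mul(Rational(1, 6), Pow(Add(455, -29), -1), Add(143, -29)))) = Add(-67291, Mul(-1, Mul(Rational(1, 6), Pow(426, -1), 114))) = Add(-67291, Mul(-1, Mul(Rational(1, 6), Rational(1, 426), 114))) = Add(-67291, Mul(-1, Rational(19, 426))) = Add(-67291, Rational(-19, 426)) = Rational(-28665985, 426) ≈ -67291.)
Add(X, Mul(-1, R)) = Add(Rational(-28665985, 426), Mul(-1, -233591)) = Add(Rational(-28665985, 426), 233591) = Rational(70843781, 426)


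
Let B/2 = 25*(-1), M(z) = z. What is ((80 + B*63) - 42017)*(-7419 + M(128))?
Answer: 328729317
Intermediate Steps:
B = -50 (B = 2*(25*(-1)) = 2*(-25) = -50)
((80 + B*63) - 42017)*(-7419 + M(128)) = ((80 - 50*63) - 42017)*(-7419 + 128) = ((80 - 3150) - 42017)*(-7291) = (-3070 - 42017)*(-7291) = -45087*(-7291) = 328729317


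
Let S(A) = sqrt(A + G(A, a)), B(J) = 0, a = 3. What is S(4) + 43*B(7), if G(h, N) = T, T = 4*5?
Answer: 2*sqrt(6) ≈ 4.8990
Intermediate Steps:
T = 20
G(h, N) = 20
S(A) = sqrt(20 + A) (S(A) = sqrt(A + 20) = sqrt(20 + A))
S(4) + 43*B(7) = sqrt(20 + 4) + 43*0 = sqrt(24) + 0 = 2*sqrt(6) + 0 = 2*sqrt(6)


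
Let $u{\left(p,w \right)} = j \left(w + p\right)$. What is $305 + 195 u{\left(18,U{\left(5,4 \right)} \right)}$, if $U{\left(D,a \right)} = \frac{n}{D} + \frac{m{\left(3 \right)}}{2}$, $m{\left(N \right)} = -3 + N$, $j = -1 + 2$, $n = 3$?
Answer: $3932$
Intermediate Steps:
$j = 1$
$U{\left(D,a \right)} = \frac{3}{D}$ ($U{\left(D,a \right)} = \frac{3}{D} + \frac{-3 + 3}{2} = \frac{3}{D} + 0 \cdot \frac{1}{2} = \frac{3}{D} + 0 = \frac{3}{D}$)
$u{\left(p,w \right)} = p + w$ ($u{\left(p,w \right)} = 1 \left(w + p\right) = 1 \left(p + w\right) = p + w$)
$305 + 195 u{\left(18,U{\left(5,4 \right)} \right)} = 305 + 195 \left(18 + \frac{3}{5}\right) = 305 + 195 \cdot \frac{93}{5} = 305 + 3627 = 3932$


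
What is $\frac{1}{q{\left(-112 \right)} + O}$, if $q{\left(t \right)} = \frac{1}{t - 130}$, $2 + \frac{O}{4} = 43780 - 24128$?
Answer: $\frac{242}{19021199} \approx 1.2723 \cdot 10^{-5}$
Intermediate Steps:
$O = 78600$ ($O = -8 + 4 \left(43780 - 24128\right) = -8 + 4 \cdot 19652 = -8 + 78608 = 78600$)
$q{\left(t \right)} = \frac{1}{-130 + t}$
$\frac{1}{q{\left(-112 \right)} + O} = \frac{1}{\frac{1}{-130 - 112} + 78600} = \frac{1}{\frac{1}{-242} + 78600} = \frac{1}{- \frac{1}{242} + 78600} = \frac{1}{\frac{19021199}{242}} = \frac{242}{19021199}$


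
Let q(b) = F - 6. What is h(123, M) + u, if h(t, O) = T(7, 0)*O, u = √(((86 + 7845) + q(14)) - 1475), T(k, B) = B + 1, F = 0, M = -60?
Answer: -60 + 5*√258 ≈ 20.312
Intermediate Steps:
q(b) = -6 (q(b) = 0 - 6 = -6)
T(k, B) = 1 + B
u = 5*√258 (u = √(((86 + 7845) - 6) - 1475) = √((7931 - 6) - 1475) = √(7925 - 1475) = √6450 = 5*√258 ≈ 80.312)
h(t, O) = O (h(t, O) = (1 + 0)*O = 1*O = O)
h(123, M) + u = -60 + 5*√258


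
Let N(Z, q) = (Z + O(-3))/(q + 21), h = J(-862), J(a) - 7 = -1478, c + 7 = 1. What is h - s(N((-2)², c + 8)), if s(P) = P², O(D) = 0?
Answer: -778175/529 ≈ -1471.0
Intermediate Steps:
c = -6 (c = -7 + 1 = -6)
J(a) = -1471 (J(a) = 7 - 1478 = -1471)
h = -1471
N(Z, q) = Z/(21 + q) (N(Z, q) = (Z + 0)/(q + 21) = Z/(21 + q))
h - s(N((-2)², c + 8)) = -1471 - ((-2)²/(21 + (-6 + 8)))² = -1471 - (4/(21 + 2))² = -1471 - (4/23)² = -1471 - 1*16/529 = -1471 - 16/529 = -778175/529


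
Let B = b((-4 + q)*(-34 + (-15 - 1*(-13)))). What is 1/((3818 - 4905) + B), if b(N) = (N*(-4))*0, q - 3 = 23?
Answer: -1/1087 ≈ -0.00091996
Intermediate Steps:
q = 26 (q = 3 + 23 = 26)
b(N) = 0 (b(N) = -4*N*0 = 0)
B = 0
1/((3818 - 4905) + B) = 1/((3818 - 4905) + 0) = 1/(-1087 + 0) = 1/(-1087) = -1/1087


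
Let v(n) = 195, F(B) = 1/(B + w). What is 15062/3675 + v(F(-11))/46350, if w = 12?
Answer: 1035319/252350 ≈ 4.1027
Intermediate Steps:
F(B) = 1/(12 + B) (F(B) = 1/(B + 12) = 1/(12 + B))
15062/3675 + v(F(-11))/46350 = 15062/3675 + 195/46350 = 15062*(1/3675) + 195*(1/46350) = 15062/3675 + 13/3090 = 1035319/252350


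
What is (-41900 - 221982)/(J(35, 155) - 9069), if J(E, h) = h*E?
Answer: 131941/1822 ≈ 72.416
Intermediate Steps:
J(E, h) = E*h
(-41900 - 221982)/(J(35, 155) - 9069) = (-41900 - 221982)/(35*155 - 9069) = -263882/(5425 - 9069) = -263882/(-3644) = -263882*(-1/3644) = 131941/1822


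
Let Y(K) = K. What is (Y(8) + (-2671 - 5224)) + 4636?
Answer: -3251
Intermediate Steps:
(Y(8) + (-2671 - 5224)) + 4636 = (8 + (-2671 - 5224)) + 4636 = (8 - 7895) + 4636 = -7887 + 4636 = -3251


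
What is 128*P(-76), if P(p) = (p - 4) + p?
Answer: -19968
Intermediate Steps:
P(p) = -4 + 2*p (P(p) = (-4 + p) + p = -4 + 2*p)
128*P(-76) = 128*(-4 + 2*(-76)) = 128*(-4 - 152) = 128*(-156) = -19968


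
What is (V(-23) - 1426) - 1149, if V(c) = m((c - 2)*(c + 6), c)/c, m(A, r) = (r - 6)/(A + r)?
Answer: -23808421/9246 ≈ -2575.0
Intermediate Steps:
m(A, r) = (-6 + r)/(A + r)
V(c) = (-6 + c)/(c*(c + (-2 + c)*(6 + c))) (V(c) = ((-6 + c)/((c - 2)*(c + 6) + c))/c = ((-6 + c)/((-2 + c)*(6 + c) + c))/c = ((-6 + c)/(c + (-2 + c)*(6 + c)))/c = (-6 + c)/(c*(c + (-2 + c)*(6 + c))))
(V(-23) - 1426) - 1149 = ((-6 - 23)/((-23)*(-12 + (-23)**2 + 5*(-23))) - 1426) - 1149 = (-1/23*(-29)/(-12 + 529 - 115) - 1426) - 1149 = (-1/23*(-29)/402 - 1426) - 1149 = (-1/23*1/402*(-29) - 1426) - 1149 = (29/9246 - 1426) - 1149 = -13184767/9246 - 1149 = -23808421/9246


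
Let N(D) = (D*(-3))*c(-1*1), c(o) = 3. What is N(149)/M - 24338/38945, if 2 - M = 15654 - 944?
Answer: -305738059/572803060 ≈ -0.53376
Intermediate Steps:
N(D) = -9*D (N(D) = (D*(-3))*3 = -3*D*3 = -9*D)
M = -14708 (M = 2 - (15654 - 944) = 2 - 1*14710 = 2 - 14710 = -14708)
N(149)/M - 24338/38945 = -9*149/(-14708) - 24338/38945 = -1341*(-1/14708) - 24338*1/38945 = 1341/14708 - 24338/38945 = -305738059/572803060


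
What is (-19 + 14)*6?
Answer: -30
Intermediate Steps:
(-19 + 14)*6 = -5*6 = -30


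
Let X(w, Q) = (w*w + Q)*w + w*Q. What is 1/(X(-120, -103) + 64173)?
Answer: -1/1639107 ≈ -6.1009e-7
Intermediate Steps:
X(w, Q) = Q*w + w*(Q + w**2) (X(w, Q) = (w**2 + Q)*w + Q*w = (Q + w**2)*w + Q*w = w*(Q + w**2) + Q*w = Q*w + w*(Q + w**2))
1/(X(-120, -103) + 64173) = 1/(-120*((-120)**2 + 2*(-103)) + 64173) = 1/(-120*(14400 - 206) + 64173) = 1/(-120*14194 + 64173) = 1/(-1703280 + 64173) = 1/(-1639107) = -1/1639107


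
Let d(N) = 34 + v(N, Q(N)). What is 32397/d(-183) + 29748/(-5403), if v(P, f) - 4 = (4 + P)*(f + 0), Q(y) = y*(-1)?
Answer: -382788601/58926919 ≈ -6.4960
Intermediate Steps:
Q(y) = -y
v(P, f) = 4 + f*(4 + P) (v(P, f) = 4 + (4 + P)*(f + 0) = 4 + (4 + P)*f = 4 + f*(4 + P))
d(N) = 38 - N**2 - 4*N (d(N) = 34 + (4 + 4*(-N) + N*(-N)) = 34 + (4 - 4*N - N**2) = 34 + (4 - N**2 - 4*N) = 38 - N**2 - 4*N)
32397/d(-183) + 29748/(-5403) = 32397/(38 - 1*(-183)**2 - 4*(-183)) + 29748/(-5403) = 32397/(38 - 1*33489 + 732) + 29748*(-1/5403) = 32397/(38 - 33489 + 732) - 9916/1801 = 32397/(-32719) - 9916/1801 = 32397*(-1/32719) - 9916/1801 = -32397/32719 - 9916/1801 = -382788601/58926919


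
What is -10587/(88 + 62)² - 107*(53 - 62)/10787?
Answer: -30844823/80902500 ≈ -0.38126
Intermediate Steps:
-10587/(88 + 62)² - 107*(53 - 62)/10787 = -10587/(150²) - 107*(-9)*(1/10787) = -10587/22500 + 963*(1/10787) = -10587*1/22500 + 963/10787 = -3529/7500 + 963/10787 = -30844823/80902500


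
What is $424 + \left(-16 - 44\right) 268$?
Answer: $-15656$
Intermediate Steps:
$424 + \left(-16 - 44\right) 268 = 424 - 16080 = -15656$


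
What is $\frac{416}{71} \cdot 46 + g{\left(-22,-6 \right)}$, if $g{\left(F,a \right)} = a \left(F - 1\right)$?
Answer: $\frac{28934}{71} \approx 407.52$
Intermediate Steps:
$g{\left(F,a \right)} = a \left(-1 + F\right)$
$\frac{416}{71} \cdot 46 + g{\left(-22,-6 \right)} = \frac{416}{71} \cdot 46 - 6 \left(-1 - 22\right) = 416 \cdot \frac{1}{71} \cdot 46 - -138 = \frac{416}{71} \cdot 46 + 138 = \frac{19136}{71} + 138 = \frac{28934}{71}$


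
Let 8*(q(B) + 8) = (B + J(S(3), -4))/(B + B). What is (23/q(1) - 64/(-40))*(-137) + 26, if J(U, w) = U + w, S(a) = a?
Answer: 8027/40 ≈ 200.68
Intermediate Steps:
q(B) = -8 + (-1 + B)/(16*B) (q(B) = -8 + ((B + (3 - 4))/(B + B))/8 = -8 + ((B - 1)/((2*B)))/8 = -8 + ((-1 + B)*(1/(2*B)))/8 = -8 + ((-1 + B)/(2*B))/8 = -8 + (-1 + B)/(16*B))
(23/q(1) - 64/(-40))*(-137) + 26 = (23/(((1/16)*(-1 - 127*1)/1)) - 64/(-40))*(-137) + 26 = (23/(((1/16)*1*(-1 - 127))) - 64*(-1/40))*(-137) + 26 = (23/(((1/16)*1*(-128))) + 8/5)*(-137) + 26 = (23/(-8) + 8/5)*(-137) + 26 = (23*(-1/8) + 8/5)*(-137) + 26 = (-23/8 + 8/5)*(-137) + 26 = -51/40*(-137) + 26 = 6987/40 + 26 = 8027/40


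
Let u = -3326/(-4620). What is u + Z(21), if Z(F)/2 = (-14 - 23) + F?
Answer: -72257/2310 ≈ -31.280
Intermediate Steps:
Z(F) = -74 + 2*F (Z(F) = 2*((-14 - 23) + F) = 2*(-37 + F) = -74 + 2*F)
u = 1663/2310 (u = -3326*(-1/4620) = 1663/2310 ≈ 0.71991)
u + Z(21) = 1663/2310 + (-74 + 2*21) = 1663/2310 + (-74 + 42) = 1663/2310 - 32 = -72257/2310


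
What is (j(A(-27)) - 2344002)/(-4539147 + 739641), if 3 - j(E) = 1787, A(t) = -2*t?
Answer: 1172893/1899753 ≈ 0.61739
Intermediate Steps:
j(E) = -1784 (j(E) = 3 - 1*1787 = 3 - 1787 = -1784)
(j(A(-27)) - 2344002)/(-4539147 + 739641) = (-1784 - 2344002)/(-4539147 + 739641) = -2345786/(-3799506) = -2345786*(-1/3799506) = 1172893/1899753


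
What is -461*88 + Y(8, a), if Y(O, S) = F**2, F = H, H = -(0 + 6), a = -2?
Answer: -40532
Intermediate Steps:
H = -6 (H = -1*6 = -6)
F = -6
Y(O, S) = 36 (Y(O, S) = (-6)**2 = 36)
-461*88 + Y(8, a) = -461*88 + 36 = -40568 + 36 = -40532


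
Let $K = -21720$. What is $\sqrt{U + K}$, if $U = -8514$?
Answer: $i \sqrt{30234} \approx 173.88 i$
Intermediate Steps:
$\sqrt{U + K} = \sqrt{-8514 - 21720} = \sqrt{-30234} = i \sqrt{30234}$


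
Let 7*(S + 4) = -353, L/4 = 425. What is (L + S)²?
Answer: 132687361/49 ≈ 2.7079e+6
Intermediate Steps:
L = 1700 (L = 4*425 = 1700)
S = -381/7 (S = -4 + (⅐)*(-353) = -4 - 353/7 = -381/7 ≈ -54.429)
(L + S)² = (1700 - 381/7)² = (11519/7)² = 132687361/49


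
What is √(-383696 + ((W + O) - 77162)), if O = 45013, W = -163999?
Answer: 2*I*√144961 ≈ 761.47*I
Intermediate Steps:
√(-383696 + ((W + O) - 77162)) = √(-383696 + ((-163999 + 45013) - 77162)) = √(-383696 + (-118986 - 77162)) = √(-383696 - 196148) = √(-579844) = 2*I*√144961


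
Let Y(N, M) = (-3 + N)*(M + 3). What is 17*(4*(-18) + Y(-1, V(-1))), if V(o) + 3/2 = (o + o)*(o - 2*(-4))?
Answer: -374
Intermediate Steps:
V(o) = -3/2 + 2*o*(8 + o) (V(o) = -3/2 + (o + o)*(o - 2*(-4)) = -3/2 + (2*o)*(o + 8) = -3/2 + (2*o)*(8 + o) = -3/2 + 2*o*(8 + o))
Y(N, M) = (-3 + N)*(3 + M)
17*(4*(-18) + Y(-1, V(-1))) = 17*(4*(-18) + (-9 - 3*(-3/2 + 2*(-1)² + 16*(-1)) + 3*(-1) + (-3/2 + 2*(-1)² + 16*(-1))*(-1))) = 17*(-72 + (-9 - 3*(-3/2 + 2*1 - 16) - 3 + (-3/2 + 2*1 - 16)*(-1))) = 17*(-72 + (-9 - 3*(-3/2 + 2 - 16) - 3 + (-3/2 + 2 - 16)*(-1))) = 17*(-72 + (-9 - 3*(-31/2) - 3 - 31/2*(-1))) = 17*(-72 + (-9 + 93/2 - 3 + 31/2)) = 17*(-72 + 50) = 17*(-22) = -374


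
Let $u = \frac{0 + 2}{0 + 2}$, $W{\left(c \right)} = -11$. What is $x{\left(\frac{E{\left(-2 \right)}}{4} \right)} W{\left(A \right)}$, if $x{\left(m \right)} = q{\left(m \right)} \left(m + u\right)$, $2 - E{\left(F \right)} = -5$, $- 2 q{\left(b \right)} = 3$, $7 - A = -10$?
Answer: $\frac{363}{8} \approx 45.375$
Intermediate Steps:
$A = 17$ ($A = 7 - -10 = 7 + 10 = 17$)
$q{\left(b \right)} = - \frac{3}{2}$ ($q{\left(b \right)} = \left(- \frac{1}{2}\right) 3 = - \frac{3}{2}$)
$E{\left(F \right)} = 7$ ($E{\left(F \right)} = 2 - -5 = 2 + 5 = 7$)
$u = 1$ ($u = \frac{2}{2} = 2 \cdot \frac{1}{2} = 1$)
$x{\left(m \right)} = - \frac{3}{2} - \frac{3 m}{2}$ ($x{\left(m \right)} = - \frac{3 \left(m + 1\right)}{2} = - \frac{3 \left(1 + m\right)}{2} = - \frac{3}{2} - \frac{3 m}{2}$)
$x{\left(\frac{E{\left(-2 \right)}}{4} \right)} W{\left(A \right)} = \left(- \frac{3}{2} - \frac{3 \cdot \frac{7}{4}}{2}\right) \left(-11\right) = \left(- \frac{3}{2} - \frac{3 \cdot 7 \cdot \frac{1}{4}}{2}\right) \left(-11\right) = \left(- \frac{3}{2} - \frac{21}{8}\right) \left(-11\right) = \left(- \frac{33}{8}\right) \left(-11\right) = \frac{363}{8}$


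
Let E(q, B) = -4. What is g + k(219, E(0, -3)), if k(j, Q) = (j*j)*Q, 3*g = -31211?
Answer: -606743/3 ≈ -2.0225e+5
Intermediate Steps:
g = -31211/3 (g = (⅓)*(-31211) = -31211/3 ≈ -10404.)
k(j, Q) = Q*j² (k(j, Q) = j²*Q = Q*j²)
g + k(219, E(0, -3)) = -31211/3 - 4*219² = -31211/3 - 4*47961 = -31211/3 - 191844 = -606743/3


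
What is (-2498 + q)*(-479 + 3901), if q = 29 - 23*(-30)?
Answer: -6087738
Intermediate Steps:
q = 719 (q = 29 + 690 = 719)
(-2498 + q)*(-479 + 3901) = (-2498 + 719)*(-479 + 3901) = -1779*3422 = -6087738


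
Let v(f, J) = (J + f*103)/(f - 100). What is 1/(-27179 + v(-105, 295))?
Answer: -41/1112235 ≈ -3.6863e-5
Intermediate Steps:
v(f, J) = (J + 103*f)/(-100 + f)
1/(-27179 + v(-105, 295)) = 1/(-27179 + (295 + 103*(-105))/(-100 - 105)) = 1/(-27179 + (295 - 10815)/(-205)) = 1/(-27179 - 1/205*(-10520)) = 1/(-27179 + 2104/41) = 1/(-1112235/41) = -41/1112235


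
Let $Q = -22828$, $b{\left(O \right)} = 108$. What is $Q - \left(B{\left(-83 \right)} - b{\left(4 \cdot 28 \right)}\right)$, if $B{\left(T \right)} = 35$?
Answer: $-22755$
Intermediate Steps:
$Q - \left(B{\left(-83 \right)} - b{\left(4 \cdot 28 \right)}\right) = -22828 - \left(35 - 108\right) = -22828 - -73 = -22828 + 73 = -22755$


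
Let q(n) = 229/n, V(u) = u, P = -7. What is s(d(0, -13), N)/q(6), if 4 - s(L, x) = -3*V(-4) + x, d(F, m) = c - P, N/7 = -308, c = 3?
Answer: 12888/229 ≈ 56.279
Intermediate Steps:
N = -2156 (N = 7*(-308) = -2156)
d(F, m) = 10 (d(F, m) = 3 - 1*(-7) = 3 + 7 = 10)
s(L, x) = -8 - x (s(L, x) = 4 - (-3*(-4) + x) = 4 - (12 + x) = 4 + (-12 - x) = -8 - x)
s(d(0, -13), N)/q(6) = (-8 - 1*(-2156))/((229/6)) = (-8 + 2156)/((229*(⅙))) = 2148/(229/6) = 2148*(6/229) = 12888/229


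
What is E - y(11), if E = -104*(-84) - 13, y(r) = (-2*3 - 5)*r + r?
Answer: 8833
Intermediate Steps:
y(r) = -10*r (y(r) = (-6 - 5)*r + r = -11*r + r = -10*r)
E = 8723 (E = 8736 - 13 = 8723)
E - y(11) = 8723 - (-10)*11 = 8723 - 1*(-110) = 8723 + 110 = 8833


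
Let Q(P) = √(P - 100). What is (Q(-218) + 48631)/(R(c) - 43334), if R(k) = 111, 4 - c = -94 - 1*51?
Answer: -48631/43223 - I*√318/43223 ≈ -1.1251 - 0.00041257*I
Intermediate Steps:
c = 149 (c = 4 - (-94 - 1*51) = 4 - (-94 - 51) = 4 - 1*(-145) = 4 + 145 = 149)
Q(P) = √(-100 + P)
(Q(-218) + 48631)/(R(c) - 43334) = (√(-100 - 218) + 48631)/(111 - 43334) = (√(-318) + 48631)/(-43223) = (I*√318 + 48631)*(-1/43223) = (48631 + I*√318)*(-1/43223) = -48631/43223 - I*√318/43223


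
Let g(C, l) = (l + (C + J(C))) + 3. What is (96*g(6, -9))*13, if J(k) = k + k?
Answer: 14976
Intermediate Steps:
J(k) = 2*k
g(C, l) = 3 + l + 3*C (g(C, l) = (l + (C + 2*C)) + 3 = (l + 3*C) + 3 = 3 + l + 3*C)
(96*g(6, -9))*13 = (96*(3 - 9 + 3*6))*13 = (96*(3 - 9 + 18))*13 = (96*12)*13 = 1152*13 = 14976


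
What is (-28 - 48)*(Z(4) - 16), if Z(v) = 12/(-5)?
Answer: 6992/5 ≈ 1398.4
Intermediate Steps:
Z(v) = -12/5 (Z(v) = 12*(-⅕) = -12/5)
(-28 - 48)*(Z(4) - 16) = (-28 - 48)*(-12/5 - 16) = -76*(-92/5) = 6992/5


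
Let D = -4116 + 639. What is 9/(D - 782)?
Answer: -9/4259 ≈ -0.0021132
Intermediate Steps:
D = -3477
9/(D - 782) = 9/(-3477 - 782) = 9/(-4259) = 9*(-1/4259) = -9/4259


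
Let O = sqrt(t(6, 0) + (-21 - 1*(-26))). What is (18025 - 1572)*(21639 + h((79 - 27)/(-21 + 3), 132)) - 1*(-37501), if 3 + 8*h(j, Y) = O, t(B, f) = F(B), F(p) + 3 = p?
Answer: 2848462385/8 + 16453*sqrt(2)/4 ≈ 3.5606e+8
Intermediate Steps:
F(p) = -3 + p
t(B, f) = -3 + B
O = 2*sqrt(2) (O = sqrt((-3 + 6) + (-21 - 1*(-26))) = sqrt(3 + (-21 + 26)) = sqrt(3 + 5) = sqrt(8) = 2*sqrt(2) ≈ 2.8284)
h(j, Y) = -3/8 + sqrt(2)/4 (h(j, Y) = -3/8 + (2*sqrt(2))/8 = -3/8 + sqrt(2)/4)
(18025 - 1572)*(21639 + h((79 - 27)/(-21 + 3), 132)) - 1*(-37501) = (18025 - 1572)*(21639 + (-3/8 + sqrt(2)/4)) - 1*(-37501) = 16453*(173109/8 + sqrt(2)/4) + 37501 = (2848162377/8 + 16453*sqrt(2)/4) + 37501 = 2848462385/8 + 16453*sqrt(2)/4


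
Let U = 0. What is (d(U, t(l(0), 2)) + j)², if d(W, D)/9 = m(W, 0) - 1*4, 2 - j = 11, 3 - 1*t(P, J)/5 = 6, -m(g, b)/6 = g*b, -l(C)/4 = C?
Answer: 2025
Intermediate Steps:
l(C) = -4*C
m(g, b) = -6*b*g (m(g, b) = -6*g*b = -6*b*g)
t(P, J) = -15 (t(P, J) = 15 - 5*6 = 15 - 30 = -15)
j = -9 (j = 2 - 1*11 = 2 - 11 = -9)
d(W, D) = -36 (d(W, D) = 9*(-6*0*W - 1*4) = 9*(0 - 4) = 9*(-4) = -36)
(d(U, t(l(0), 2)) + j)² = (-36 - 9)² = (-45)² = 2025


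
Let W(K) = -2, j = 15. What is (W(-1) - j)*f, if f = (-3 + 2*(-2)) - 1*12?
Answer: 323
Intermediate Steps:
f = -19 (f = (-3 - 4) - 12 = -7 - 12 = -19)
(W(-1) - j)*f = (-2 - 1*15)*(-19) = (-2 - 15)*(-19) = -17*(-19) = 323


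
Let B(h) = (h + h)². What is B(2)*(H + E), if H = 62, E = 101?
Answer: 2608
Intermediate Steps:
B(h) = 4*h² (B(h) = (2*h)² = 4*h²)
B(2)*(H + E) = (4*2²)*(62 + 101) = (4*4)*163 = 16*163 = 2608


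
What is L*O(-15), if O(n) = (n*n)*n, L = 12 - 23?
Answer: 37125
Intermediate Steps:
L = -11
O(n) = n³ (O(n) = n²*n = n³)
L*O(-15) = -11*(-15)³ = -11*(-3375) = 37125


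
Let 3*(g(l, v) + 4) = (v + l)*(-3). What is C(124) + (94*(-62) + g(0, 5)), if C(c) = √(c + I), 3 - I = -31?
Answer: -5837 + √158 ≈ -5824.4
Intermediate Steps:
g(l, v) = -4 - l - v (g(l, v) = -4 + ((v + l)*(-3))/3 = -4 + ((l + v)*(-3))/3 = -4 + (-3*l - 3*v)/3 = -4 + (-l - v) = -4 - l - v)
I = 34 (I = 3 - 1*(-31) = 3 + 31 = 34)
C(c) = √(34 + c) (C(c) = √(c + 34) = √(34 + c))
C(124) + (94*(-62) + g(0, 5)) = √(34 + 124) + (94*(-62) + (-4 - 1*0 - 1*5)) = √158 + (-5828 + (-4 + 0 - 5)) = √158 + (-5828 - 9) = √158 - 5837 = -5837 + √158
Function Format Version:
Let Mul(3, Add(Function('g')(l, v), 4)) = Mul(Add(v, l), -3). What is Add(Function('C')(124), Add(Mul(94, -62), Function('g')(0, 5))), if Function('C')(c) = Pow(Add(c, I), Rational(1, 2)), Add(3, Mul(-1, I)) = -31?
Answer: Add(-5837, Pow(158, Rational(1, 2))) ≈ -5824.4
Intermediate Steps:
Function('g')(l, v) = Add(-4, Mul(-1, l), Mul(-1, v)) (Function('g')(l, v) = Add(-4, Mul(Rational(1, 3), Mul(Add(v, l), -3))) = Add(-4, Mul(Rational(1, 3), Mul(Add(l, v), -3))) = Add(-4, Mul(Rational(1, 3), Add(Mul(-3, l), Mul(-3, v)))) = Add(-4, Add(Mul(-1, l), Mul(-1, v))) = Add(-4, Mul(-1, l), Mul(-1, v)))
I = 34 (I = Add(3, Mul(-1, -31)) = Add(3, 31) = 34)
Function('C')(c) = Pow(Add(34, c), Rational(1, 2)) (Function('C')(c) = Pow(Add(c, 34), Rational(1, 2)) = Pow(Add(34, c), Rational(1, 2)))
Add(Function('C')(124), Add(Mul(94, -62), Function('g')(0, 5))) = Add(Pow(Add(34, 124), Rational(1, 2)), Add(Mul(94, -62), Add(-4, Mul(-1, 0), Mul(-1, 5)))) = Add(Pow(158, Rational(1, 2)), Add(-5828, Add(-4, 0, -5))) = Add(Pow(158, Rational(1, 2)), Add(-5828, -9)) = Add(Pow(158, Rational(1, 2)), -5837) = Add(-5837, Pow(158, Rational(1, 2)))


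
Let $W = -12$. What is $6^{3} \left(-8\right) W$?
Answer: $20736$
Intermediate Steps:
$6^{3} \left(-8\right) W = 6^{3} \left(-8\right) \left(-12\right) = 216 \left(-8\right) \left(-12\right) = \left(-1728\right) \left(-12\right) = 20736$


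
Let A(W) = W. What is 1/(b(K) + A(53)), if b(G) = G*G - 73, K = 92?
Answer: 1/8444 ≈ 0.00011843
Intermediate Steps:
b(G) = -73 + G² (b(G) = G² - 73 = -73 + G²)
1/(b(K) + A(53)) = 1/((-73 + 92²) + 53) = 1/((-73 + 8464) + 53) = 1/(8391 + 53) = 1/8444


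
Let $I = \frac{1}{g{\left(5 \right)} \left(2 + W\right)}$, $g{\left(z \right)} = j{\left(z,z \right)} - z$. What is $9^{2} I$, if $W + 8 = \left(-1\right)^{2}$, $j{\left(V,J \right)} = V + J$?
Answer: $- \frac{81}{25} \approx -3.24$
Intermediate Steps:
$j{\left(V,J \right)} = J + V$
$W = -7$ ($W = -8 + \left(-1\right)^{2} = -8 + 1 = -7$)
$g{\left(z \right)} = z$ ($g{\left(z \right)} = \left(z + z\right) - z = 2 z - z = z$)
$I = - \frac{1}{25}$ ($I = \frac{1}{5 \left(2 - 7\right)} = \frac{1}{5 \left(-5\right)} = \frac{1}{-25} = - \frac{1}{25} \approx -0.04$)
$9^{2} I = 9^{2} \left(- \frac{1}{25}\right) = 81 \left(- \frac{1}{25}\right) = - \frac{81}{25}$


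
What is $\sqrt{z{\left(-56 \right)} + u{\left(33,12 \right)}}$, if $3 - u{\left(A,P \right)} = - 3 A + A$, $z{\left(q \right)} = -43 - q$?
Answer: $\sqrt{82} \approx 9.0554$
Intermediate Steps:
$u{\left(A,P \right)} = 3 + 2 A$ ($u{\left(A,P \right)} = 3 - \left(- 3 A + A\right) = 3 - - 2 A = 3 + 2 A$)
$\sqrt{z{\left(-56 \right)} + u{\left(33,12 \right)}} = \sqrt{\left(-43 - -56\right) + \left(3 + 2 \cdot 33\right)} = \sqrt{\left(-43 + 56\right) + \left(3 + 66\right)} = \sqrt{13 + 69} = \sqrt{82}$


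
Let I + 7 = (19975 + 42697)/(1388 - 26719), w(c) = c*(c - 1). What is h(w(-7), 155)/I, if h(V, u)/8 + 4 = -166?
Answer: 2026480/14117 ≈ 143.55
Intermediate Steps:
w(c) = c*(-1 + c)
I = -239989/25331 (I = -7 + (19975 + 42697)/(1388 - 26719) = -7 + 62672/(-25331) = -7 + 62672*(-1/25331) = -7 - 62672/25331 = -239989/25331 ≈ -9.4741)
h(V, u) = -1360 (h(V, u) = -32 + 8*(-166) = -32 - 1328 = -1360)
h(w(-7), 155)/I = -1360/(-239989/25331) = -1360*(-25331/239989) = 2026480/14117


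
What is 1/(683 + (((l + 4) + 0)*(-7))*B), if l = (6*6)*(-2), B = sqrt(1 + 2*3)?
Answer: -683/1119543 + 476*sqrt(7)/1119543 ≈ 0.00051483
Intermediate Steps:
B = sqrt(7) (B = sqrt(1 + 6) = sqrt(7) ≈ 2.6458)
l = -72 (l = 36*(-2) = -72)
1/(683 + (((l + 4) + 0)*(-7))*B) = 1/(683 + (((-72 + 4) + 0)*(-7))*sqrt(7)) = 1/(683 + ((-68 + 0)*(-7))*sqrt(7)) = 1/(683 + (-68*(-7))*sqrt(7)) = 1/(683 + 476*sqrt(7))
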